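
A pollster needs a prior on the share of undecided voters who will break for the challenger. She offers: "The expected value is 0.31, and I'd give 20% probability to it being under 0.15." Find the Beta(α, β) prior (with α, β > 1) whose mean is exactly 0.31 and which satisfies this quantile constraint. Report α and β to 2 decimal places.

α ≈ 1.89, β ≈ 4.21

With mean 0.31 fixed, write α = 0.31s, β = 0.69s where s = α+β.
Need P(θ < 0.15) = 0.2 under Beta(0.31s, 0.69s). Normal approximation: (q−m)/√(m(1−m)/s) ≈ z_{0.2} = -0.842, so s ≈ 0.31·0.69·(-0.842)²/(0.15−0.31)² = 5.9.
At s = 5.9: P(θ<0.15) ≈ 0.205. Adjusting to match 0.2 gives s ≈ 6.10.
So α = 0.31·6.10 ≈ 1.89, β = 0.69·6.10 ≈ 4.21.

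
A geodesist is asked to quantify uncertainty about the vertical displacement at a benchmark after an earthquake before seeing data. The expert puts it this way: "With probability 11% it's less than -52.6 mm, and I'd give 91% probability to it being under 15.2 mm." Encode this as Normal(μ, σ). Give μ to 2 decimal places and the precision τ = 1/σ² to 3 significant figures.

μ = -20.21, τ = 0.00143

The p-quantile of Normal(μ,σ) is μ + z_p·σ, with z_{0.11} = -1.227 and z_{0.91} = 1.341.
Eliminate σ: μ = (z₂·x₁ − z₁·x₂)/(z₂ − z₁) = (1.341·-52.6 − (-1.227)·15.2)/2.567 = -20.21.
Then σ = (x₂ − x₁)/(z₂ − z₁) = (15.2 − -52.6)/2.567 = 26.41.
Precision τ = 1/σ² = 1/26.41² = 0.00143.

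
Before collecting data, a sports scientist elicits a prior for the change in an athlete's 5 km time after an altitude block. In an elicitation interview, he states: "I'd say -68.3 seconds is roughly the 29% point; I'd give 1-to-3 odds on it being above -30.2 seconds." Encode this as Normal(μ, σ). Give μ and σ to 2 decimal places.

For Normal(μ,σ), the p-quantile is μ + z_p·σ. Here z_{0.29} = -0.5534, z_{0.75} = 0.6745.
So -68.3 = μ − 0.5534σ and -30.2 = μ + 0.6745σ.
Subtracting: σ = (-30.2 − -68.3)/(0.6745 − (-0.5534)) = 31.03.
Then μ = -68.3 − (-0.5534)·31.03 = -51.13.

μ = -51.13, σ = 31.03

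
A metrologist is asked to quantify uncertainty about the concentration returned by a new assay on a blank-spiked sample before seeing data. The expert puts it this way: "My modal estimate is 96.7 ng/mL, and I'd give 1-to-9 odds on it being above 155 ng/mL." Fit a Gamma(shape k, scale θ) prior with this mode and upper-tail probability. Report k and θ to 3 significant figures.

Gamma(k,θ) with k>1 has mode (k−1)θ, so θ = 96.7/(k−1).
Need P(X < 155) = 0.9 with θ tied to k this way. Start at k = 2, θ = 96.7: P(X<155) ≈ 0.476.
Too low — raise k to concentrate. Iterating converges to k ≈ 9.44.
Then θ = 96.7/(9.44−1) ≈ 11.5.

k ≈ 9.44, θ ≈ 11.5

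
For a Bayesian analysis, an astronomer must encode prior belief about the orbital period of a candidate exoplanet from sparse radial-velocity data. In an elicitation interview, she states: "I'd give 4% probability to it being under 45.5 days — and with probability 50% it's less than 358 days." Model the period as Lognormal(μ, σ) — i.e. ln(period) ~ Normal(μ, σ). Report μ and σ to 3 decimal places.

μ ≈ 5.881, σ ≈ 1.178

If T ~ Lognormal(μ,σ) then ln T ~ Normal(μ,σ), so the p-quantile of ln T is μ + z_p·σ.
ln(45.5) = 3.818 and ln(358) = 5.881; z_{0.04} = -1.751, z_{0.5} = 0.
σ = (5.881 − 3.818)/(0 − (-1.751)) = 1.178.
μ = 3.818 − (-1.751)·1.178 = 5.881.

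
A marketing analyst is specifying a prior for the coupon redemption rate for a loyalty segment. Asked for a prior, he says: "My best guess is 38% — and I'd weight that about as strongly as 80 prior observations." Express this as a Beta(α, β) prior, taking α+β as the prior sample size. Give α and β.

Under the effective-sample-size interpretation, Beta(α, β) has prior mean α/(α+β) and prior sample size α+β.
So α+β = 80 and α/(α+β) = 0.38, giving α = 0.38·80 = 30.4 and β = 80 − 30.4 = 49.6.

α = 30.4, β = 49.6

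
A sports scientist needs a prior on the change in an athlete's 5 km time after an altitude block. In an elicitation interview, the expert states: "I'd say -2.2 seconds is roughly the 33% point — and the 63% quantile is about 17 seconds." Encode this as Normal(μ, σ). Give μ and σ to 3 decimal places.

μ = 8.744, σ = 24.878

For Normal(μ,σ), the p-quantile is μ + z_p·σ. Here z_{0.33} = -0.4399, z_{0.63} = 0.3319.
So -2.2 = μ − 0.4399σ and 17 = μ + 0.3319σ.
Subtracting: σ = (17 − -2.2)/(0.3319 − (-0.4399)) = 24.878.
Then μ = -2.2 − (-0.4399)·24.878 = 8.744.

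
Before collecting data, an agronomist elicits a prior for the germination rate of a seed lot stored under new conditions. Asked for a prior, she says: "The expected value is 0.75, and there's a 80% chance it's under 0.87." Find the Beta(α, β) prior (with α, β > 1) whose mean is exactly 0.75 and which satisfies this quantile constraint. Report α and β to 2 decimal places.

With mean 0.75 fixed, write α = 0.75s, β = 0.25s where s = α+β.
Need P(θ < 0.87) = 0.8 under Beta(0.75s, 0.25s). Normal approximation: (q−m)/√(m(1−m)/s) ≈ z_{0.8} = 0.842, so s ≈ 0.75·0.25·(0.842)²/(0.87−0.75)² = 9.2.
At s = 9.2: P(θ<0.87) ≈ 0.795. Adjusting to match 0.8 gives s ≈ 9.51.
So α = 0.75·9.51 ≈ 7.13, β = 0.25·9.51 ≈ 2.38.

α ≈ 7.13, β ≈ 2.38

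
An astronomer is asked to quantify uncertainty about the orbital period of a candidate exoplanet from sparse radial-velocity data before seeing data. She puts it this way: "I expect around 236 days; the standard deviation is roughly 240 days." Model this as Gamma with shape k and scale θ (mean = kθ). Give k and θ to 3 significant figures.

For Gamma(k, scale θ): mean = kθ, variance = kθ², so CV = 1/√k.
CV = SD/mean = 240/236 = 1.017, hence k = 1/CV² = 0.967.
Then θ = mean/k = 236/0.967 = 244.

k ≈ 0.967, θ ≈ 244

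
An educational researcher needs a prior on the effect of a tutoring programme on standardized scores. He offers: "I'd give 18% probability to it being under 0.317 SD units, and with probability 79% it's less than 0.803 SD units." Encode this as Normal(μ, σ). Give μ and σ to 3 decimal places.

μ = 0.575, σ = 0.282

The p-quantile of Normal(μ,σ) is μ + z_p·σ, with z_{0.18} = -0.9154 and z_{0.79} = 0.8064.
Eliminate σ: μ = (z₂·x₁ − z₁·x₂)/(z₂ − z₁) = (0.8064·0.317 − (-0.9154)·0.803)/1.722 = 0.575.
Then σ = (x₂ − x₁)/(z₂ − z₁) = (0.803 − 0.317)/1.722 = 0.282.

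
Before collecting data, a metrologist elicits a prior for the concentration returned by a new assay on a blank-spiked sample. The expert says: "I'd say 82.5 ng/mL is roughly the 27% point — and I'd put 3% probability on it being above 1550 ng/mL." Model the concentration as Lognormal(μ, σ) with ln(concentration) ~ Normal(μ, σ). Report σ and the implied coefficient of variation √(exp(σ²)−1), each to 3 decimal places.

If T ~ Lognormal(μ,σ) then ln T ~ Normal(μ,σ), so the p-quantile of ln T is μ + z_p·σ.
ln(82.5) = 4.413 and ln(1550) = 7.346; z_{0.27} = -0.6128, z_{0.97} = 1.881.
σ = (7.346 − 4.413)/(1.881 − (-0.6128)) = 1.176.
μ = 4.413 − (-0.6128)·1.176 = 5.134.
CV = √(exp(σ²)−1) = √(exp(1.3837)−1) = 1.729.

σ ≈ 1.176, CV ≈ 1.729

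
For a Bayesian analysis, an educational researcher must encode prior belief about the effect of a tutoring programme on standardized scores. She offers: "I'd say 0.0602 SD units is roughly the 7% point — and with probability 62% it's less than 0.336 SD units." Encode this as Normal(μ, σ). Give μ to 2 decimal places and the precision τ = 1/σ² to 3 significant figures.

For Normal(μ,σ), the p-quantile is μ + z_p·σ. Here z_{0.07} = -1.476, z_{0.62} = 0.3055.
So 0.0602 = μ − 1.476σ and 0.336 = μ + 0.3055σ.
Subtracting: σ = (0.336 − 0.0602)/(0.3055 − (-1.476)) = 0.15.
Then μ = 0.0602 − (-1.476)·0.15 = 0.29.
Precision τ = 1/σ² = 1/0.1548² = 41.7.

μ = 0.29, τ = 41.7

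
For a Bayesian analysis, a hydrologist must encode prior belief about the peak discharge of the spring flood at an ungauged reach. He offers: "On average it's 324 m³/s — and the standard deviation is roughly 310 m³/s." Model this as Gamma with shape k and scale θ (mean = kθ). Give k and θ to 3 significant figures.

For Gamma(k, scale θ): mean = kθ, variance = kθ², so CV = 1/√k.
CV = SD/mean = 310/324 = 0.9568, hence k = 1/CV² = 1.09.
Then θ = mean/k = 324/1.09 = 297.

k ≈ 1.09, θ ≈ 297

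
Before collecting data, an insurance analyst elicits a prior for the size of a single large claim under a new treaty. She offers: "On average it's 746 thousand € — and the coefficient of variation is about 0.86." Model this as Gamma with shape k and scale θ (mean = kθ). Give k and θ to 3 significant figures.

For Gamma(k, scale θ): mean = kθ, variance = kθ², so CV = 1/√k.
CV = 0.86, hence k = 1/CV² = 1.35.
Then θ = mean/k = 746/1.35 = 552.

k ≈ 1.35, θ ≈ 552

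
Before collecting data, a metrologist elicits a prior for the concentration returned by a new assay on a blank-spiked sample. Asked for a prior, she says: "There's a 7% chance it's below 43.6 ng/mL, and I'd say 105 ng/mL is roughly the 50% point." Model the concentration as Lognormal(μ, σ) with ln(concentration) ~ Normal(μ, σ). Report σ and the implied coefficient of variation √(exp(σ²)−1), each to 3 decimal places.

If T ~ Lognormal(μ,σ) then ln T ~ Normal(μ,σ), so the p-quantile of ln T is μ + z_p·σ.
ln(43.6) = 3.775 and ln(105) = 4.654; z_{0.07} = -1.476, z_{0.5} = 0.
σ = (4.654 − 3.775)/(0 − (-1.476)) = 0.596.
μ = 3.775 − (-1.476)·0.596 = 4.654.
CV = √(exp(σ²)−1) = √(exp(0.3547)−1) = 0.652.

σ ≈ 0.596, CV ≈ 0.652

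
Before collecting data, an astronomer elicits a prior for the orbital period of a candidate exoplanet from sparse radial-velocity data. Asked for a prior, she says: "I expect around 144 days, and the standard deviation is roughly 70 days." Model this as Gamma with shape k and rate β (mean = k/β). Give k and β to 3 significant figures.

k ≈ 4.23, β ≈ 0.0294

For Gamma(k, rate β): mean = k/β, variance = k/β², so CV = 1/√k.
CV = SD/mean = 70/144 = 0.4861, hence k = 1/CV² = 4.23.
Then β = k/mean = 4.23/144 = 0.0294.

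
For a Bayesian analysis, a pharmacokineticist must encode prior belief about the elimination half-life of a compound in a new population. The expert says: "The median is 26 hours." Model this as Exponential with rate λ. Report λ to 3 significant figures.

λ ≈ 0.0267

Exponential median = ln 2 / λ, so λ = ln 2 / 26.0 = 0.0267.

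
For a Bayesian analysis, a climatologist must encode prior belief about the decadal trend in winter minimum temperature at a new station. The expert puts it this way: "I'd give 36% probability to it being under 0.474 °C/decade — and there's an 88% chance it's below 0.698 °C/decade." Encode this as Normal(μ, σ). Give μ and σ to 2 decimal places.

μ = 0.53, σ = 0.15

The p-quantile of Normal(μ,σ) is μ + z_p·σ, with z_{0.36} = -0.3585 and z_{0.88} = 1.175.
Eliminate σ: μ = (z₂·x₁ − z₁·x₂)/(z₂ − z₁) = (1.175·0.474 − (-0.3585)·0.698)/1.533 = 0.53.
Then σ = (x₂ − x₁)/(z₂ − z₁) = (0.698 − 0.474)/1.533 = 0.15.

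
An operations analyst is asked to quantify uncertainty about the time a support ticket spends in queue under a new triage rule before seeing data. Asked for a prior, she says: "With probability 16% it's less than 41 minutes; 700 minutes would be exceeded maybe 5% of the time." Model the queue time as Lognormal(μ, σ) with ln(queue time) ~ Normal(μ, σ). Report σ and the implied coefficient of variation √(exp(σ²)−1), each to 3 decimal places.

If T ~ Lognormal(μ,σ) then ln T ~ Normal(μ,σ), so the p-quantile of ln T is μ + z_p·σ.
ln(41) = 3.714 and ln(700) = 6.551; z_{0.16} = -0.9945, z_{0.95} = 1.645.
σ = (6.551 − 3.714)/(1.645 − (-0.9945)) = 1.075.
μ = 3.714 − (-0.9945)·1.075 = 4.783.
CV = √(exp(σ²)−1) = √(exp(1.1558)−1) = 1.475.

σ ≈ 1.075, CV ≈ 1.475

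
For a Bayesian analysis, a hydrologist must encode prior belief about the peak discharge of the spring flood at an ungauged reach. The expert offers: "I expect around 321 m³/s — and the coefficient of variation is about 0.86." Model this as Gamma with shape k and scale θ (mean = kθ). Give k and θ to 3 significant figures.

k ≈ 1.35, θ ≈ 237

For Gamma(k, scale θ): mean = kθ, variance = kθ², so CV = 1/√k.
CV = 0.86, hence k = 1/CV² = 1.35.
Then θ = mean/k = 321/1.35 = 237.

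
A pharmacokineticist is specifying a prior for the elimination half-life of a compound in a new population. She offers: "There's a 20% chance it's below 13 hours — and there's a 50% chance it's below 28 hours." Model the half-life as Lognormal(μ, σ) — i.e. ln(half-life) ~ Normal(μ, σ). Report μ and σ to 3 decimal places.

If T ~ Lognormal(μ,σ) then ln T ~ Normal(μ,σ), so the p-quantile of ln T is μ + z_p·σ.
ln(13) = 2.565 and ln(28) = 3.332; z_{0.2} = -0.8416, z_{0.5} = 0.
σ = (3.332 − 2.565)/(0 − (-0.8416)) = 0.912.
μ = 2.565 − (-0.8416)·0.912 = 3.332.

μ ≈ 3.332, σ ≈ 0.912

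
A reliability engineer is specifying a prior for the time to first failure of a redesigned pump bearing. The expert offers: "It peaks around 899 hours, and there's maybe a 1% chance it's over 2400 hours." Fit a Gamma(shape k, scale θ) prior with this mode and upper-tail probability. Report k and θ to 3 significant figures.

Gamma(k,θ) with k>1 has mode (k−1)θ, so θ = 899/(k−1).
Need P(X < 2400) = 0.99 with θ tied to k this way. Start at k = 2, θ = 899: P(X<2400) ≈ 0.746.
Too low — raise k to concentrate. Iterating converges to k ≈ 5.8.
Then θ = 899/(5.8−1) ≈ 187.

k ≈ 5.8, θ ≈ 187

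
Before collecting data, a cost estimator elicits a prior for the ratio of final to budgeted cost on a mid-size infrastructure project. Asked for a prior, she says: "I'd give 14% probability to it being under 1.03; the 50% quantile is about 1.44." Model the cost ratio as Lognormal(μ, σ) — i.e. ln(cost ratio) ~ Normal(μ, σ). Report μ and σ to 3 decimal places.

μ ≈ 0.365, σ ≈ 0.310

If T ~ Lognormal(μ,σ) then ln T ~ Normal(μ,σ), so the p-quantile of ln T is μ + z_p·σ.
ln(1.03) = 0.02956 and ln(1.44) = 0.3646; z_{0.14} = -1.08, z_{0.5} = 0.
σ = (0.3646 − 0.02956)/(0 − (-1.08)) = 0.310.
μ = 0.02956 − (-1.08)·0.310 = 0.365.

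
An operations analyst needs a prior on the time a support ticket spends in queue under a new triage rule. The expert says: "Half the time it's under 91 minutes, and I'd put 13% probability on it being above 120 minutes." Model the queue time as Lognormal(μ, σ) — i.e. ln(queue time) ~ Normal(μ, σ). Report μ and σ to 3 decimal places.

If T ~ Lognormal(μ,σ) then ln T ~ Normal(μ,σ), so the p-quantile of ln T is μ + z_p·σ.
ln(91) = 4.511 and ln(120) = 4.787; z_{0.5} = 0, z_{0.87} = 1.126.
σ = (4.787 − 4.511)/(1.126 − (0)) = 0.246.
μ = 4.511 − (0)·0.246 = 4.511.

μ ≈ 4.511, σ ≈ 0.246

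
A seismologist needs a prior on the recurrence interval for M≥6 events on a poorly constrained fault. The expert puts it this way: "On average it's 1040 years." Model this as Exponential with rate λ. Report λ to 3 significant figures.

λ ≈ 0.000962

Exponential mean = 1/λ, so λ = 1/1040.0 = 0.000962.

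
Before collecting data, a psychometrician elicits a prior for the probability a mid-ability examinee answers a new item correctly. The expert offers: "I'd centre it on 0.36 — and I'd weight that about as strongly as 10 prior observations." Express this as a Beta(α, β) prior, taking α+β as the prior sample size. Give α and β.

α = 3.6, β = 6.4

Under the effective-sample-size interpretation, Beta(α, β) has prior mean α/(α+β) and prior sample size α+β.
So α+β = 10 and α/(α+β) = 0.36, giving α = 0.36·10 = 3.6 and β = 10 − 3.6 = 6.4.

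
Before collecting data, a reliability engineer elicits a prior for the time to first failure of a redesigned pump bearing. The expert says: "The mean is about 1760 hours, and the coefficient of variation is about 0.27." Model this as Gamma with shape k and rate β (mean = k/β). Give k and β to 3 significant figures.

k ≈ 13.7, β ≈ 0.00779

For Gamma(k, rate β): mean = k/β, variance = k/β², so CV = 1/√k.
CV = 0.27, hence k = 1/CV² = 13.7.
Then β = k/mean = 13.7/1760 = 0.00779.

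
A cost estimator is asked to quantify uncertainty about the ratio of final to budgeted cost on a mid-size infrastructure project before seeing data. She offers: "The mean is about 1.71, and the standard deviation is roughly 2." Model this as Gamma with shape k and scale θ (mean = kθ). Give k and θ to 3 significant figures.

For Gamma(k, scale θ): mean = kθ, variance = kθ², so CV = 1/√k.
CV = SD/mean = 2/1.71 = 1.17, hence k = 1/CV² = 0.731.
Then θ = mean/k = 1.71/0.731 = 2.34.

k ≈ 0.731, θ ≈ 2.34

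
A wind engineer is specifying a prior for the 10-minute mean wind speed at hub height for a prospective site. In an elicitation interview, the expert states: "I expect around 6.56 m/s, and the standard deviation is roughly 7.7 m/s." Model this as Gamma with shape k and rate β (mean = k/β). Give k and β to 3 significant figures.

k ≈ 0.726, β ≈ 0.111

For Gamma(k, rate β): mean = k/β, variance = k/β², so CV = 1/√k.
CV = SD/mean = 7.7/6.56 = 1.174, hence k = 1/CV² = 0.726.
Then β = k/mean = 0.726/6.56 = 0.111.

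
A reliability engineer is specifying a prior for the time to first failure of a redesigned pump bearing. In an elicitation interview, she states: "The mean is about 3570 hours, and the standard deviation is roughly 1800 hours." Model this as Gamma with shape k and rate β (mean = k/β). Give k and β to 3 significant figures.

k ≈ 3.93, β ≈ 0.0011

For Gamma(k, rate β): mean = k/β, variance = k/β², so CV = 1/√k.
CV = SD/mean = 1800/3570 = 0.5042, hence k = 1/CV² = 3.93.
Then β = k/mean = 3.93/3570 = 0.0011.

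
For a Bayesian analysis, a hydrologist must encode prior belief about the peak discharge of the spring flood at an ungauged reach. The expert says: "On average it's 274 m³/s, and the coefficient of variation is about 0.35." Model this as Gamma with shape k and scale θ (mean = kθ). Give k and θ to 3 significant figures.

For Gamma(k, scale θ): mean = kθ, variance = kθ², so CV = 1/√k.
CV = 0.35, hence k = 1/CV² = 8.16.
Then θ = mean/k = 274/8.16 = 33.6.

k ≈ 8.16, θ ≈ 33.6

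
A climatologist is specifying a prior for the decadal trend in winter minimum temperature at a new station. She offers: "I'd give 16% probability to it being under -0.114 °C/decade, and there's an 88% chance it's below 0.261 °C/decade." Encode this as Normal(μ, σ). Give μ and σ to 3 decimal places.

μ = 0.058, σ = 0.173

For Normal(μ,σ), the p-quantile is μ + z_p·σ. Here z_{0.16} = -0.9945, z_{0.88} = 1.175.
So -0.114 = μ − 0.9945σ and 0.261 = μ + 1.175σ.
Subtracting: σ = (0.261 − -0.114)/(1.175 − (-0.9945)) = 0.173.
Then μ = -0.114 − (-0.9945)·0.173 = 0.058.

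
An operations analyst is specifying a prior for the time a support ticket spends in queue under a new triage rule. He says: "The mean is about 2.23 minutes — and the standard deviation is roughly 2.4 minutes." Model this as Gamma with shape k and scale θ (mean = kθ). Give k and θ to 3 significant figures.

For Gamma(k, scale θ): mean = kθ, variance = kθ², so CV = 1/√k.
CV = SD/mean = 2.4/2.23 = 1.076, hence k = 1/CV² = 0.863.
Then θ = mean/k = 2.23/0.863 = 2.58.

k ≈ 0.863, θ ≈ 2.58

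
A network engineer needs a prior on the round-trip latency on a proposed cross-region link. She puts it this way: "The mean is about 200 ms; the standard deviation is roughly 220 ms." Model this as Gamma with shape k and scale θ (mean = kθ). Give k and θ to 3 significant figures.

For Gamma(k, scale θ): mean = kθ, variance = kθ², so CV = 1/√k.
CV = SD/mean = 220/200 = 1.1, hence k = 1/CV² = 0.826.
Then θ = mean/k = 200/0.826 = 242.

k ≈ 0.826, θ ≈ 242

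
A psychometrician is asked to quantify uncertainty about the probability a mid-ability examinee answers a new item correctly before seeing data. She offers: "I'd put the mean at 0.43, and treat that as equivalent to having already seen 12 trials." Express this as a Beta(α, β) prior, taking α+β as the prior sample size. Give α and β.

Under the effective-sample-size interpretation, Beta(α, β) has prior mean α/(α+β) and prior sample size α+β.
So α+β = 12 and α/(α+β) = 0.43, giving α = 0.43·12 = 5.16 and β = 12 − 5.16 = 6.84.

α = 5.16, β = 6.84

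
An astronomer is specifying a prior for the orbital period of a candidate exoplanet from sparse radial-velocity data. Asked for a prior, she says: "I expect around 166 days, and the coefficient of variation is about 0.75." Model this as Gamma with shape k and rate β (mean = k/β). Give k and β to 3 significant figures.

For Gamma(k, rate β): mean = k/β, variance = k/β², so CV = 1/√k.
CV = 0.75, hence k = 1/CV² = 1.78.
Then β = k/mean = 1.78/166 = 0.0107.

k ≈ 1.78, β ≈ 0.0107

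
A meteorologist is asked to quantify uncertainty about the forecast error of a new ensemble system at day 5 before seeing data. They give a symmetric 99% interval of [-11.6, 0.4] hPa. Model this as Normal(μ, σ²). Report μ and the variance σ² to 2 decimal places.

μ = -5.60, σ² = 5.43

A symmetric 99% interval runs μ ± z·σ with z = 2.576.
Half-width = 6, so σ = 6/2.576 = 2.329 and σ² = 5.43.
μ is the interval midpoint, -5.60.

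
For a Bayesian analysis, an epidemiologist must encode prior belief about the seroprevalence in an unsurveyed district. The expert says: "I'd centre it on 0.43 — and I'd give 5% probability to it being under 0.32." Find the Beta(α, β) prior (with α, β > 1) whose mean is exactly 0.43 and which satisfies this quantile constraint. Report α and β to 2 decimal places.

With mean 0.43 fixed, write α = 0.43s, β = 0.57s where s = α+β.
Need P(θ < 0.32) = 0.05 under Beta(0.43s, 0.57s). Normal approximation: (q−m)/√(m(1−m)/s) ≈ z_{0.05} = -1.64, so s ≈ 0.43·0.57·(-1.64)²/(0.32−0.43)² = 54.8.
At s = 54.8: P(θ<0.32) ≈ 0.046. Adjusting to match 0.05 gives s ≈ 52.42.
So α = 0.43·52.42 ≈ 22.54, β = 0.57·52.42 ≈ 29.88.

α ≈ 22.54, β ≈ 29.88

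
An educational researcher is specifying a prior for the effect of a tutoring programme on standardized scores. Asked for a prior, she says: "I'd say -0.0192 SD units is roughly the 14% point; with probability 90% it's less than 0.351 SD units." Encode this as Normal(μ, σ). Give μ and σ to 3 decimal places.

The p-quantile of Normal(μ,σ) is μ + z_p·σ, with z_{0.14} = -1.08 and z_{0.9} = 1.282.
Eliminate σ: μ = (z₂·x₁ − z₁·x₂)/(z₂ − z₁) = (1.282·-0.0192 − (-1.08)·0.351)/2.362 = 0.150.
Then σ = (x₂ − x₁)/(z₂ − z₁) = (0.351 − -0.0192)/2.362 = 0.157.

μ = 0.150, σ = 0.157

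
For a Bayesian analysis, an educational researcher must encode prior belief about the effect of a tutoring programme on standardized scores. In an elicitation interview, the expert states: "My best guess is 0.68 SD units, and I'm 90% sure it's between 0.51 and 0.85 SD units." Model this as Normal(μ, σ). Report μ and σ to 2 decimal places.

A symmetric 90% interval runs μ ± z·σ with z = 1.645.
Half-width = 0.17, so σ = 0.17/1.645 = 0.10.
μ is the stated best guess, 0.68.

μ = 0.68, σ = 0.10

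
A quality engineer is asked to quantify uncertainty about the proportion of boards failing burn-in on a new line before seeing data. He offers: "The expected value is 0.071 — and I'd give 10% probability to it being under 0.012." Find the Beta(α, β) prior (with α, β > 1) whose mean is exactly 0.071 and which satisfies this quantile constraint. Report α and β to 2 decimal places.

With mean 0.071 fixed, write α = 0.071s, β = 0.929s where s = α+β.
Need P(θ < 0.012) = 0.1 under Beta(0.071s, 0.929s). Normal approximation: (q−m)/√(m(1−m)/s) ≈ z_{0.1} = -1.28, so s ≈ 0.071·0.929·(-1.28)²/(0.012−0.071)² = 31.1.
At s = 31.1: P(θ<0.012) ≈ 0.033. Adjusting to match 0.1 gives s ≈ 18.16.
So α = 0.071·18.16 ≈ 1.29, β = 0.929·18.16 ≈ 16.87.

α ≈ 1.29, β ≈ 16.87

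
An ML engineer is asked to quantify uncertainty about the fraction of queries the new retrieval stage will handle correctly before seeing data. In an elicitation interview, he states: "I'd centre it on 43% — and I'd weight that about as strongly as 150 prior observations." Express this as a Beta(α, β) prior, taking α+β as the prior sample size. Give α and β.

α = 64.5, β = 85.5

Under the effective-sample-size interpretation, Beta(α, β) has prior mean α/(α+β) and prior sample size α+β.
So α+β = 150 and α/(α+β) = 0.43, giving α = 0.43·150 = 64.5 and β = 150 − 64.5 = 85.5.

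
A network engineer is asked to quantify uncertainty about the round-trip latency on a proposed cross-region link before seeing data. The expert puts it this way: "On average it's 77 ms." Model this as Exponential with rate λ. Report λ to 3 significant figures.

Exponential mean = 1/λ, so λ = 1/77.0 = 0.013.

λ ≈ 0.013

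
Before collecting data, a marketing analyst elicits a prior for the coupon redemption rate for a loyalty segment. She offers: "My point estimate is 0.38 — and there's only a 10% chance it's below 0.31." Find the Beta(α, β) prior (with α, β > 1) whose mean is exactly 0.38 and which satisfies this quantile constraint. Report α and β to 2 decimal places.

With mean 0.38 fixed, write α = 0.38s, β = 0.62s where s = α+β.
Need P(θ < 0.31) = 0.1 under Beta(0.38s, 0.62s). Normal approximation: (q−m)/√(m(1−m)/s) ≈ z_{0.1} = -1.28, so s ≈ 0.38·0.62·(-1.28)²/(0.31−0.38)² = 79.0.
At s = 79.0: P(θ<0.31) ≈ 0.097. Adjusting to match 0.1 gives s ≈ 77.06.
So α = 0.38·77.06 ≈ 29.28, β = 0.62·77.06 ≈ 47.78.

α ≈ 29.28, β ≈ 47.78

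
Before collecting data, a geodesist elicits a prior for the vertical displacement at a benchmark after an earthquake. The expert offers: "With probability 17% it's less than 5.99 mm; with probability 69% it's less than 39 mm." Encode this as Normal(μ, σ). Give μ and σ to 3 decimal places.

μ = 27.712, σ = 22.765

The p-quantile of Normal(μ,σ) is μ + z_p·σ, with z_{0.17} = -0.9542 and z_{0.69} = 0.4959.
Eliminate σ: μ = (z₂·x₁ − z₁·x₂)/(z₂ − z₁) = (0.4959·5.99 − (-0.9542)·39)/1.45 = 27.712.
Then σ = (x₂ − x₁)/(z₂ − z₁) = (39 − 5.99)/1.45 = 22.765.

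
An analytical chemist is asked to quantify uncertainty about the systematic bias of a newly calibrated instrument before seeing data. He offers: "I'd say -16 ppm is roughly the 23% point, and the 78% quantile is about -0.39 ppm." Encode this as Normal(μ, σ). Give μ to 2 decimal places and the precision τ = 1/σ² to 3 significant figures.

μ = -8.37, τ = 0.00937

For Normal(μ,σ), the p-quantile is μ + z_p·σ. Here z_{0.23} = -0.7388, z_{0.78} = 0.7722.
So -16 = μ − 0.7388σ and -0.39 = μ + 0.7722σ.
Subtracting: σ = (-0.39 − -16)/(0.7722 − (-0.7388)) = 10.33.
Then μ = -16 − (-0.7388)·10.33 = -8.37.
Precision τ = 1/σ² = 1/10.33² = 0.00937.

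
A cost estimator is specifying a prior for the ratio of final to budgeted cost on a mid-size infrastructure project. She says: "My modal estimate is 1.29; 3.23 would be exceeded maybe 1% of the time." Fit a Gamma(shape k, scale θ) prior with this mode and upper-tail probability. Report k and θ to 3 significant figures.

Gamma(k,θ) with k>1 has mode (k−1)θ, so θ = 1.29/(k−1).
Need P(X < 3.23) = 0.99 with θ tied to k this way. Start at k = 2, θ = 1.29: P(X<3.23) ≈ 0.713.
Too low — raise k to concentrate. Iterating converges to k ≈ 6.57.
Then θ = 1.29/(6.57−1) ≈ 0.232.

k ≈ 6.57, θ ≈ 0.232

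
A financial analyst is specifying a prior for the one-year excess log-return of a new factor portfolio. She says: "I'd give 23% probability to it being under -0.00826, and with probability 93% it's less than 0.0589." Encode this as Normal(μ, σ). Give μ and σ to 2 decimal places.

μ = 0.01, σ = 0.03

For Normal(μ,σ), the p-quantile is μ + z_p·σ. Here z_{0.23} = -0.7388, z_{0.93} = 1.476.
So -0.00826 = μ − 0.7388σ and 0.0589 = μ + 1.476σ.
Subtracting: σ = (0.0589 − -0.00826)/(1.476 − (-0.7388)) = 0.03.
Then μ = -0.00826 − (-0.7388)·0.03 = 0.01.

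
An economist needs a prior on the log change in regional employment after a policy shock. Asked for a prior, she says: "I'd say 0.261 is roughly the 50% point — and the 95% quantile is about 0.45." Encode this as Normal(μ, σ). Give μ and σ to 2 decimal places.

μ = 0.26, σ = 0.11

For Normal(μ,σ), the p-quantile is μ + z_p·σ. Here z_{0.5} = 0, z_{0.95} = 1.645.
So 0.261 = μ + 0σ and 0.45 = μ + 1.645σ.
Subtracting: σ = (0.45 − 0.261)/(1.645 − (0)) = 0.11.
Then μ = 0.261 − (0)·0.11 = 0.26.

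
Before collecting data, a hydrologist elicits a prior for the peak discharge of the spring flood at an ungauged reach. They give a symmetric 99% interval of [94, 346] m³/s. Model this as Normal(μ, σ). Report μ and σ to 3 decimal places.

A symmetric 99% interval runs μ ± z·σ with z = 2.576.
Half-width = 126, so σ = 126/2.576 = 48.916.
μ is the interval midpoint, 220.000.

μ = 220.000, σ = 48.916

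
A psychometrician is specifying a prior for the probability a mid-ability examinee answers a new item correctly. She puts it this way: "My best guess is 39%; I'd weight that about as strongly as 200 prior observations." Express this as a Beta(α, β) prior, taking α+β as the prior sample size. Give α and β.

Under the effective-sample-size interpretation, Beta(α, β) has prior mean α/(α+β) and prior sample size α+β.
So α+β = 200 and α/(α+β) = 0.39, giving α = 0.39·200 = 78 and β = 200 − 78 = 122.

α = 78, β = 122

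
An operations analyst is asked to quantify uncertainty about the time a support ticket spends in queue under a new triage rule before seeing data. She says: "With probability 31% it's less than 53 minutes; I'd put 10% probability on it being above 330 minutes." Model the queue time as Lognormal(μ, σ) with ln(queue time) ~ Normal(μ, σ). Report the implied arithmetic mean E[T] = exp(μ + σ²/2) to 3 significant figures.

E[T] ≈ 150 minutes

If T ~ Lognormal(μ,σ) then ln T ~ Normal(μ,σ), so the p-quantile of ln T is μ + z_p·σ.
ln(53) = 3.97 and ln(330) = 5.799; z_{0.31} = -0.4959, z_{0.9} = 1.282.
σ = (5.799 − 3.97)/(1.282 − (-0.4959)) = 1.029.
μ = 3.97 − (-0.4959)·1.029 = 4.480.
E[T] = exp(μ + σ²/2) = exp(4.480 + 0.5293) = 150 minutes.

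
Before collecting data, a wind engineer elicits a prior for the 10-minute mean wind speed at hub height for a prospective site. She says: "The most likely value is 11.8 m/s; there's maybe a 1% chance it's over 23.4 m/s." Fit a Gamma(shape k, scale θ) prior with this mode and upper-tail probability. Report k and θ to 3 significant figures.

k ≈ 11.5, θ ≈ 1.12

Gamma(k,θ) with k>1 has mode (k−1)θ, so θ = 11.8/(k−1).
Need P(X < 23.4) = 0.99 with θ tied to k this way. Start at k = 2, θ = 11.8: P(X<23.4) ≈ 0.589.
Too low — raise k to concentrate. Iterating converges to k ≈ 11.5.
Then θ = 11.8/(11.5−1) ≈ 1.12.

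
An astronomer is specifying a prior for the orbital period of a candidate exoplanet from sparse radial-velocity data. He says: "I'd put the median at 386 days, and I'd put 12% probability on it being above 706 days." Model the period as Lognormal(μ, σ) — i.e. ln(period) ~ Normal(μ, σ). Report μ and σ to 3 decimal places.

If T ~ Lognormal(μ,σ) then ln T ~ Normal(μ,σ), so the p-quantile of ln T is μ + z_p·σ.
ln(386) = 5.956 and ln(706) = 6.56; z_{0.5} = 0, z_{0.88} = 1.175.
σ = (6.56 − 5.956)/(1.175 − (0)) = 0.514.
μ = 5.956 − (0)·0.514 = 5.956.

μ ≈ 5.956, σ ≈ 0.514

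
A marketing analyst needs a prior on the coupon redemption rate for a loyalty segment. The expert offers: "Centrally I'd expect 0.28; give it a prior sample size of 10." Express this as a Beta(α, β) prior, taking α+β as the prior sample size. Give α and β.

Under the effective-sample-size interpretation, Beta(α, β) has prior mean α/(α+β) and prior sample size α+β.
So α+β = 10 and α/(α+β) = 0.28, giving α = 0.28·10 = 2.8 and β = 10 − 2.8 = 7.2.

α = 2.8, β = 7.2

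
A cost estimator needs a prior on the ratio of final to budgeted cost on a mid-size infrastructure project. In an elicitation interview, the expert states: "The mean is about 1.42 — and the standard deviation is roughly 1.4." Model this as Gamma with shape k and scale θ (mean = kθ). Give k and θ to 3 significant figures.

For Gamma(k, scale θ): mean = kθ, variance = kθ², so CV = 1/√k.
CV = SD/mean = 1.4/1.42 = 0.9859, hence k = 1/CV² = 1.03.
Then θ = mean/k = 1.42/1.03 = 1.38.

k ≈ 1.03, θ ≈ 1.38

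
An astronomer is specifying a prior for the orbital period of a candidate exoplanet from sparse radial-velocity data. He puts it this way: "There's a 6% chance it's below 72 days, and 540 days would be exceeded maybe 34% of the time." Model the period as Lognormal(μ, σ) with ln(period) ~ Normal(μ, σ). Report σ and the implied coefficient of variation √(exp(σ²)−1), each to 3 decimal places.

If T ~ Lognormal(μ,σ) then ln T ~ Normal(μ,σ), so the p-quantile of ln T is μ + z_p·σ.
ln(72) = 4.277 and ln(540) = 6.292; z_{0.06} = -1.555, z_{0.66} = 0.4125.
σ = (6.292 − 4.277)/(0.4125 − (-1.555)) = 1.024.
μ = 4.277 − (-1.555)·1.024 = 5.869.
CV = √(exp(σ²)−1) = √(exp(1.0490)−1) = 1.362.

σ ≈ 1.024, CV ≈ 1.362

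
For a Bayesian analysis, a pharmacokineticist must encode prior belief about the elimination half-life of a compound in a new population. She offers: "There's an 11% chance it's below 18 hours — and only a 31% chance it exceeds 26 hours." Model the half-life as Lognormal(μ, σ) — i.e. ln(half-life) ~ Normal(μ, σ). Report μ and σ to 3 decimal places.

μ ≈ 3.152, σ ≈ 0.213

If T ~ Lognormal(μ,σ) then ln T ~ Normal(μ,σ), so the p-quantile of ln T is μ + z_p·σ.
ln(18) = 2.89 and ln(26) = 3.258; z_{0.11} = -1.227, z_{0.69} = 0.4959.
σ = (3.258 − 2.89)/(0.4959 − (-1.227)) = 0.213.
μ = 2.89 − (-1.227)·0.213 = 3.152.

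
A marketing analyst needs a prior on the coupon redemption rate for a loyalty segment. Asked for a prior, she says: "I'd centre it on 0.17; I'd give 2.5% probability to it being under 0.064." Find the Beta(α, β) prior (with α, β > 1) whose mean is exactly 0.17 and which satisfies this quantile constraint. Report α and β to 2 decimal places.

With mean 0.17 fixed, write α = 0.17s, β = 0.83s where s = α+β.
Need P(θ < 0.064) = 0.025 under Beta(0.17s, 0.83s). Normal approximation: (q−m)/√(m(1−m)/s) ≈ z_{0.025} = -1.96, so s ≈ 0.17·0.83·(-1.96)²/(0.064−0.17)² = 48.2.
At s = 48.2: P(θ<0.064) ≈ 0.008. Adjusting to match 0.025 gives s ≈ 32.70.
So α = 0.17·32.70 ≈ 5.56, β = 0.83·32.70 ≈ 27.14.

α ≈ 5.56, β ≈ 27.14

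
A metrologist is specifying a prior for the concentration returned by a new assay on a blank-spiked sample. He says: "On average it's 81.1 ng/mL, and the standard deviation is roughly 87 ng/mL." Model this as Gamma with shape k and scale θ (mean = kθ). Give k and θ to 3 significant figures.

For Gamma(k, scale θ): mean = kθ, variance = kθ², so CV = 1/√k.
CV = SD/mean = 87/81.1 = 1.073, hence k = 1/CV² = 0.869.
Then θ = mean/k = 81.1/0.869 = 93.3.

k ≈ 0.869, θ ≈ 93.3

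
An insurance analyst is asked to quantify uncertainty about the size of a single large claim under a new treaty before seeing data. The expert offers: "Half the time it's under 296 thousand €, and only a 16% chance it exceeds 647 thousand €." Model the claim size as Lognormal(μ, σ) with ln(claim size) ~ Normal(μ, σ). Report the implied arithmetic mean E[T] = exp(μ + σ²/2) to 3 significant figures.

If T ~ Lognormal(μ,σ) then ln T ~ Normal(μ,σ), so the p-quantile of ln T is μ + z_p·σ.
ln(296) = 5.69 and ln(647) = 6.472; z_{0.5} = 0, z_{0.84} = 0.9945.
σ = (6.472 − 5.69)/(0.9945 − (0)) = 0.786.
μ = 5.69 − (0)·0.786 = 5.690.
E[T] = exp(μ + σ²/2) = exp(5.690 + 0.3092) = 403 thousand €.

E[T] ≈ 403 thousand €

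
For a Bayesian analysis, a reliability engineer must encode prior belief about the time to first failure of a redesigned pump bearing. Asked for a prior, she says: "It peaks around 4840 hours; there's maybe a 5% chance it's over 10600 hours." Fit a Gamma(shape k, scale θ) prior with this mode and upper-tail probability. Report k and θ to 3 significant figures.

Gamma(k,θ) with k>1 has mode (k−1)θ, so θ = 4840/(k−1).
Need P(X < 10600) = 0.95 with θ tied to k this way. Start at k = 2, θ = 4840: P(X<10600) ≈ 0.643.
Too low — raise k to concentrate. Iterating converges to k ≈ 5.48.
Then θ = 4840/(5.48−1) ≈ 1080.

k ≈ 5.48, θ ≈ 1080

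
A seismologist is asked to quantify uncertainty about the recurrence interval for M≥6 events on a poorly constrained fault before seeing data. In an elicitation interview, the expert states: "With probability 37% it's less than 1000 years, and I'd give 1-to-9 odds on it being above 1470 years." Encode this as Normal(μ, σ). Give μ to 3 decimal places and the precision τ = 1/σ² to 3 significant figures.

μ = 1096.672, τ = 1.18e-05

For Normal(μ,σ), the p-quantile is μ + z_p·σ. Here z_{0.37} = -0.3319, z_{0.9} = 1.282.
So 1000 = μ − 0.3319σ and 1470 = μ + 1.282σ.
Subtracting: σ = (1470 − 1000)/(1.282 − (-0.3319)) = 291.309.
Then μ = 1000 − (-0.3319)·291.309 = 1096.672.
Precision τ = 1/σ² = 1/291.3² = 1.18e-05.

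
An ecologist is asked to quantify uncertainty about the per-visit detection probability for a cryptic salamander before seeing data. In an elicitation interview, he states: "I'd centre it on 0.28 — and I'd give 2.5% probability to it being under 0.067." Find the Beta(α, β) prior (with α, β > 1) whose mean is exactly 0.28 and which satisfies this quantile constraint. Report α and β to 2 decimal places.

With mean 0.28 fixed, write α = 0.28s, β = 0.72s where s = α+β.
Need P(θ < 0.067) = 0.025 under Beta(0.28s, 0.72s). Normal approximation: (q−m)/√(m(1−m)/s) ≈ z_{0.025} = -1.96, so s ≈ 0.28·0.72·(-1.96)²/(0.067−0.28)² = 17.1.
At s = 17.1: P(θ<0.067) ≈ 0.005. Adjusting to match 0.025 gives s ≈ 10.43.
So α = 0.28·10.43 ≈ 2.92, β = 0.72·10.43 ≈ 7.51.

α ≈ 2.92, β ≈ 7.51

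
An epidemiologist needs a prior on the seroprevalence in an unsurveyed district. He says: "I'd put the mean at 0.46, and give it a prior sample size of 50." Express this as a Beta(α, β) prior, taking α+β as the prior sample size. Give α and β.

α = 23, β = 27

Under the effective-sample-size interpretation, Beta(α, β) has prior mean α/(α+β) and prior sample size α+β.
So α+β = 50 and α/(α+β) = 0.46, giving α = 0.46·50 = 23 and β = 50 − 23 = 27.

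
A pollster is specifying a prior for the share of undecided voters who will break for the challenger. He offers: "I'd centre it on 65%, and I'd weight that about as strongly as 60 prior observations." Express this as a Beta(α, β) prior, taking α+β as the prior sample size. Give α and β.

Under the effective-sample-size interpretation, Beta(α, β) has prior mean α/(α+β) and prior sample size α+β.
So α+β = 60 and α/(α+β) = 0.65, giving α = 0.65·60 = 39 and β = 60 − 39 = 21.

α = 39, β = 21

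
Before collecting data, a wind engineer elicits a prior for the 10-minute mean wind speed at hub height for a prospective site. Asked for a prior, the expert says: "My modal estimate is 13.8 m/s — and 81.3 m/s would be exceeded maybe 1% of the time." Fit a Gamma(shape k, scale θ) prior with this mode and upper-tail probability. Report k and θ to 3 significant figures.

k ≈ 2.18, θ ≈ 11.7

Gamma(k,θ) with k>1 has mode (k−1)θ, so θ = 13.8/(k−1).
Need P(X < 81.3) = 0.99 with θ tied to k this way. Start at k = 2, θ = 13.8: P(X<81.3) ≈ 0.981.
Too low — raise k to concentrate. Iterating converges to k ≈ 2.18.
Then θ = 13.8/(2.18−1) ≈ 11.7.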